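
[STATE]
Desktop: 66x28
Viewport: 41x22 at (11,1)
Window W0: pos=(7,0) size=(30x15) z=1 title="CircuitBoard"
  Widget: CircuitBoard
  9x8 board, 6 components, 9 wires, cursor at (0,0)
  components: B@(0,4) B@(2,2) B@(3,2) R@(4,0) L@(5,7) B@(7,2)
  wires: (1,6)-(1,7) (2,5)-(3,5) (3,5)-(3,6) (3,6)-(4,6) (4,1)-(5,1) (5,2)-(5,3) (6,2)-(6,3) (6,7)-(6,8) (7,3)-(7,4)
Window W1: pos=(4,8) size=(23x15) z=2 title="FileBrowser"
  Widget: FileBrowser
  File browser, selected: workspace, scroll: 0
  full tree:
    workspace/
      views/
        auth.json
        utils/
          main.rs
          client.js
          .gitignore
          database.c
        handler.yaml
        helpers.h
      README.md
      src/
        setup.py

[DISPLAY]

rcuitBoard               ┃               
─────────────────────────┨               
0 1 2 3 4 5 6 7 8        ┃               
[.]              B       ┃               
                         ┃               
                         ┃               
                         ┃               
━━━━━━━━━━━━━━━┓     ·   ┃               
rowser         ┃     │   ┃               
───────────────┨     · ─ ┃               
workspace/     ┃         ┃               
] views/       ┃         ┃               
ADME.md        ┃         ┃               
] src/         ┃━━━━━━━━━┛               
               ┃                         
               ┃                         
               ┃                         
               ┃                         
               ┃                         
               ┃                         
               ┃                         
━━━━━━━━━━━━━━━┛                         


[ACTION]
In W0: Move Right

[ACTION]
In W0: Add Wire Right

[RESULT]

rcuitBoard               ┃               
─────────────────────────┨               
0 1 2 3 4 5 6 7 8        ┃               
    [.]─ ·       B       ┃               
                         ┃               
                         ┃               
                         ┃               
━━━━━━━━━━━━━━━┓     ·   ┃               
rowser         ┃     │   ┃               
───────────────┨     · ─ ┃               
workspace/     ┃         ┃               
] views/       ┃         ┃               
ADME.md        ┃         ┃               
] src/         ┃━━━━━━━━━┛               
               ┃                         
               ┃                         
               ┃                         
               ┃                         
               ┃                         
               ┃                         
               ┃                         
━━━━━━━━━━━━━━━┛                         


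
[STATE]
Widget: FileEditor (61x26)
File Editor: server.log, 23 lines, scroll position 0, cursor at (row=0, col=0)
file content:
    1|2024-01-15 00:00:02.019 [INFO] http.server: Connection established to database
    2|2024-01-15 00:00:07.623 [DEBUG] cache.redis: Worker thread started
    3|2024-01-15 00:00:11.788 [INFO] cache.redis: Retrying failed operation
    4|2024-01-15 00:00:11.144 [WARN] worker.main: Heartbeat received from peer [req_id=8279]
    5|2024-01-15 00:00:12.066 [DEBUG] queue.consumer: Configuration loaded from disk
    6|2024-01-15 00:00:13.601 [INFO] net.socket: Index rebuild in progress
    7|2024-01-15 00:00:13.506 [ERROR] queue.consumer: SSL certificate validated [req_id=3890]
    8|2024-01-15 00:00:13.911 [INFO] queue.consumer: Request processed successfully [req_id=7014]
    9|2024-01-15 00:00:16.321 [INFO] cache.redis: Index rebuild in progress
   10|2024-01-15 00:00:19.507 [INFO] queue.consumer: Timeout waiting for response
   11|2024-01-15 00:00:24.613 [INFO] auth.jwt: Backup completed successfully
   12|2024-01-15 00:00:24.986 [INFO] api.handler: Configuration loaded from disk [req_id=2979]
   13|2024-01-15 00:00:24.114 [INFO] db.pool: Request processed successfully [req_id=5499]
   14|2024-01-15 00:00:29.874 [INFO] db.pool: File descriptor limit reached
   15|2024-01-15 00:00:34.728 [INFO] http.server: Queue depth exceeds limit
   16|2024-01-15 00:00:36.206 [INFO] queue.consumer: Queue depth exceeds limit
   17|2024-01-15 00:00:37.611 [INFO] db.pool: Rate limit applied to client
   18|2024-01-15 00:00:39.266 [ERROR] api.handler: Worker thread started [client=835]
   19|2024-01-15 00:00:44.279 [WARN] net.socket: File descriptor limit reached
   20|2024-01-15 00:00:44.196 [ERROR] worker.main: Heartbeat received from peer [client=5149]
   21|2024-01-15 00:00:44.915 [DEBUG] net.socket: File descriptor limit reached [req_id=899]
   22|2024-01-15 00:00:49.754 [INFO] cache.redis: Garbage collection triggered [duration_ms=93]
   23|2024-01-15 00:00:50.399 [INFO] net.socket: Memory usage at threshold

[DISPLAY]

█024-01-15 00:00:02.019 [INFO] http.server: Connection estab▲
2024-01-15 00:00:07.623 [DEBUG] cache.redis: Worker thread s█
2024-01-15 00:00:11.788 [INFO] cache.redis: Retrying failed ░
2024-01-15 00:00:11.144 [WARN] worker.main: Heartbeat receiv░
2024-01-15 00:00:12.066 [DEBUG] queue.consumer: Configuratio░
2024-01-15 00:00:13.601 [INFO] net.socket: Index rebuild in ░
2024-01-15 00:00:13.506 [ERROR] queue.consumer: SSL certific░
2024-01-15 00:00:13.911 [INFO] queue.consumer: Request proce░
2024-01-15 00:00:16.321 [INFO] cache.redis: Index rebuild in░
2024-01-15 00:00:19.507 [INFO] queue.consumer: Timeout waiti░
2024-01-15 00:00:24.613 [INFO] auth.jwt: Backup completed su░
2024-01-15 00:00:24.986 [INFO] api.handler: Configuration lo░
2024-01-15 00:00:24.114 [INFO] db.pool: Request processed su░
2024-01-15 00:00:29.874 [INFO] db.pool: File descriptor limi░
2024-01-15 00:00:34.728 [INFO] http.server: Queue depth exce░
2024-01-15 00:00:36.206 [INFO] queue.consumer: Queue depth e░
2024-01-15 00:00:37.611 [INFO] db.pool: Rate limit applied t░
2024-01-15 00:00:39.266 [ERROR] api.handler: Worker thread s░
2024-01-15 00:00:44.279 [WARN] net.socket: File descriptor l░
2024-01-15 00:00:44.196 [ERROR] worker.main: Heartbeat recei░
2024-01-15 00:00:44.915 [DEBUG] net.socket: File descriptor ░
2024-01-15 00:00:49.754 [INFO] cache.redis: Garbage collecti░
2024-01-15 00:00:50.399 [INFO] net.socket: Memory usage at t░
                                                            ░
                                                            ░
                                                            ▼


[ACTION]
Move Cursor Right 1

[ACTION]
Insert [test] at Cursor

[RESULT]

2test█24-01-15 00:00:02.019 [INFO] http.server: Connection e▲
2024-01-15 00:00:07.623 [DEBUG] cache.redis: Worker thread s█
2024-01-15 00:00:11.788 [INFO] cache.redis: Retrying failed ░
2024-01-15 00:00:11.144 [WARN] worker.main: Heartbeat receiv░
2024-01-15 00:00:12.066 [DEBUG] queue.consumer: Configuratio░
2024-01-15 00:00:13.601 [INFO] net.socket: Index rebuild in ░
2024-01-15 00:00:13.506 [ERROR] queue.consumer: SSL certific░
2024-01-15 00:00:13.911 [INFO] queue.consumer: Request proce░
2024-01-15 00:00:16.321 [INFO] cache.redis: Index rebuild in░
2024-01-15 00:00:19.507 [INFO] queue.consumer: Timeout waiti░
2024-01-15 00:00:24.613 [INFO] auth.jwt: Backup completed su░
2024-01-15 00:00:24.986 [INFO] api.handler: Configuration lo░
2024-01-15 00:00:24.114 [INFO] db.pool: Request processed su░
2024-01-15 00:00:29.874 [INFO] db.pool: File descriptor limi░
2024-01-15 00:00:34.728 [INFO] http.server: Queue depth exce░
2024-01-15 00:00:36.206 [INFO] queue.consumer: Queue depth e░
2024-01-15 00:00:37.611 [INFO] db.pool: Rate limit applied t░
2024-01-15 00:00:39.266 [ERROR] api.handler: Worker thread s░
2024-01-15 00:00:44.279 [WARN] net.socket: File descriptor l░
2024-01-15 00:00:44.196 [ERROR] worker.main: Heartbeat recei░
2024-01-15 00:00:44.915 [DEBUG] net.socket: File descriptor ░
2024-01-15 00:00:49.754 [INFO] cache.redis: Garbage collecti░
2024-01-15 00:00:50.399 [INFO] net.socket: Memory usage at t░
                                                            ░
                                                            ░
                                                            ▼


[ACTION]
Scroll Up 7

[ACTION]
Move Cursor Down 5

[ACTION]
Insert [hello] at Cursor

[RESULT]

2test024-01-15 00:00:02.019 [INFO] http.server: Connection e▲
2024-01-15 00:00:07.623 [DEBUG] cache.redis: Worker thread s█
2024-01-15 00:00:11.788 [INFO] cache.redis: Retrying failed ░
2024-01-15 00:00:11.144 [WARN] worker.main: Heartbeat receiv░
2024-01-15 00:00:12.066 [DEBUG] queue.consumer: Configuratio░
2024-hello█1-15 00:00:13.601 [INFO] net.socket: Index rebuil░
2024-01-15 00:00:13.506 [ERROR] queue.consumer: SSL certific░
2024-01-15 00:00:13.911 [INFO] queue.consumer: Request proce░
2024-01-15 00:00:16.321 [INFO] cache.redis: Index rebuild in░
2024-01-15 00:00:19.507 [INFO] queue.consumer: Timeout waiti░
2024-01-15 00:00:24.613 [INFO] auth.jwt: Backup completed su░
2024-01-15 00:00:24.986 [INFO] api.handler: Configuration lo░
2024-01-15 00:00:24.114 [INFO] db.pool: Request processed su░
2024-01-15 00:00:29.874 [INFO] db.pool: File descriptor limi░
2024-01-15 00:00:34.728 [INFO] http.server: Queue depth exce░
2024-01-15 00:00:36.206 [INFO] queue.consumer: Queue depth e░
2024-01-15 00:00:37.611 [INFO] db.pool: Rate limit applied t░
2024-01-15 00:00:39.266 [ERROR] api.handler: Worker thread s░
2024-01-15 00:00:44.279 [WARN] net.socket: File descriptor l░
2024-01-15 00:00:44.196 [ERROR] worker.main: Heartbeat recei░
2024-01-15 00:00:44.915 [DEBUG] net.socket: File descriptor ░
2024-01-15 00:00:49.754 [INFO] cache.redis: Garbage collecti░
2024-01-15 00:00:50.399 [INFO] net.socket: Memory usage at t░
                                                            ░
                                                            ░
                                                            ▼


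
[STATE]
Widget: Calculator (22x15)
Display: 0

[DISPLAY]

                     0
┌───┬───┬───┬───┐     
│ 7 │ 8 │ 9 │ ÷ │     
├───┼───┼───┼───┤     
│ 4 │ 5 │ 6 │ × │     
├───┼───┼───┼───┤     
│ 1 │ 2 │ 3 │ - │     
├───┼───┼───┼───┤     
│ 0 │ . │ = │ + │     
├───┼───┼───┼───┤     
│ C │ MC│ MR│ M+│     
└───┴───┴───┴───┘     
                      
                      
                      


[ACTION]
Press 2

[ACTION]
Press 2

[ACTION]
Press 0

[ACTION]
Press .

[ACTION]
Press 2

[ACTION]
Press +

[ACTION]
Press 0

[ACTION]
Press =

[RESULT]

                 220.2
┌───┬───┬───┬───┐     
│ 7 │ 8 │ 9 │ ÷ │     
├───┼───┼───┼───┤     
│ 4 │ 5 │ 6 │ × │     
├───┼───┼───┼───┤     
│ 1 │ 2 │ 3 │ - │     
├───┼───┼───┼───┤     
│ 0 │ . │ = │ + │     
├───┼───┼───┼───┤     
│ C │ MC│ MR│ M+│     
└───┴───┴───┴───┘     
                      
                      
                      


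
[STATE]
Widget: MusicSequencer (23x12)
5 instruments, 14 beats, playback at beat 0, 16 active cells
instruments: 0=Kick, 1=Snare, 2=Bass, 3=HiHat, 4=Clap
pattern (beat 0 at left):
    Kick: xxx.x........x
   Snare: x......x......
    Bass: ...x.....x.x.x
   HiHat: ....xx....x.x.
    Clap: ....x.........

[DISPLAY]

      ▼1234567890123   
  Kick███·█········█   
 Snare█······█······   
  Bass···█·····█·█·█   
 HiHat····██····█·█·   
  Clap····█·········   
                       
                       
                       
                       
                       
                       


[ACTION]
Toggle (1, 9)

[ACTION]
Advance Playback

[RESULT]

      0▼234567890123   
  Kick███·█········█   
 Snare█······█·█····   
  Bass···█·····█·█·█   
 HiHat····██····█·█·   
  Clap····█·········   
                       
                       
                       
                       
                       
                       


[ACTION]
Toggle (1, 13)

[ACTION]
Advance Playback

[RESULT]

      01▼34567890123   
  Kick███·█········█   
 Snare█······█·█···█   
  Bass···█·····█·█·█   
 HiHat····██····█·█·   
  Clap····█·········   
                       
                       
                       
                       
                       
                       


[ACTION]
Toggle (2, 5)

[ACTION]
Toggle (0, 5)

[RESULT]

      01▼34567890123   
  Kick███·██·······█   
 Snare█······█·█···█   
  Bass···█·█···█·█·█   
 HiHat····██····█·█·   
  Clap····█·········   
                       
                       
                       
                       
                       
                       


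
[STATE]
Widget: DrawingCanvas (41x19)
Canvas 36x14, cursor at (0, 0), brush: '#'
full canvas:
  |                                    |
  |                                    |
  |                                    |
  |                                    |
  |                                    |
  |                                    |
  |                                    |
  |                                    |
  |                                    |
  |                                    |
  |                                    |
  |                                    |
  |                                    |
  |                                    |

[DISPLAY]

+                                        
                                         
                                         
                                         
                                         
                                         
                                         
                                         
                                         
                                         
                                         
                                         
                                         
                                         
                                         
                                         
                                         
                                         
                                         


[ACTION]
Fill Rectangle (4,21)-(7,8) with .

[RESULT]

+                                        
                                         
                                         
                                         
        ..............                   
        ..............                   
        ..............                   
        ..............                   
                                         
                                         
                                         
                                         
                                         
                                         
                                         
                                         
                                         
                                         
                                         


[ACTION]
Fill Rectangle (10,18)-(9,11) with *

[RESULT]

+                                        
                                         
                                         
                                         
        ..............                   
        ..............                   
        ..............                   
        ..............                   
                                         
           ********                      
           ********                      
                                         
                                         
                                         
                                         
                                         
                                         
                                         
                                         


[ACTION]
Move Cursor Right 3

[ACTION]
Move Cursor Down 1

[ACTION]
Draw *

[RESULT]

                                         
   *                                     
                                         
                                         
        ..............                   
        ..............                   
        ..............                   
        ..............                   
                                         
           ********                      
           ********                      
                                         
                                         
                                         
                                         
                                         
                                         
                                         
                                         


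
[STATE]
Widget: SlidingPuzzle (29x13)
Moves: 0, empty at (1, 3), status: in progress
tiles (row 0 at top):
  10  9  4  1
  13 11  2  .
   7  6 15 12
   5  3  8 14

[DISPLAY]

┌────┬────┬────┬────┐        
│ 10 │  9 │  4 │  1 │        
├────┼────┼────┼────┤        
│ 13 │ 11 │  2 │    │        
├────┼────┼────┼────┤        
│  7 │  6 │ 15 │ 12 │        
├────┼────┼────┼────┤        
│  5 │  3 │  8 │ 14 │        
└────┴────┴────┴────┘        
Moves: 0                     
                             
                             
                             


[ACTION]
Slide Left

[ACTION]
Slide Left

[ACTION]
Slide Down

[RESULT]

┌────┬────┬────┬────┐        
│ 10 │  9 │  4 │    │        
├────┼────┼────┼────┤        
│ 13 │ 11 │  2 │  1 │        
├────┼────┼────┼────┤        
│  7 │  6 │ 15 │ 12 │        
├────┼────┼────┼────┤        
│  5 │  3 │  8 │ 14 │        
└────┴────┴────┴────┘        
Moves: 1                     
                             
                             
                             


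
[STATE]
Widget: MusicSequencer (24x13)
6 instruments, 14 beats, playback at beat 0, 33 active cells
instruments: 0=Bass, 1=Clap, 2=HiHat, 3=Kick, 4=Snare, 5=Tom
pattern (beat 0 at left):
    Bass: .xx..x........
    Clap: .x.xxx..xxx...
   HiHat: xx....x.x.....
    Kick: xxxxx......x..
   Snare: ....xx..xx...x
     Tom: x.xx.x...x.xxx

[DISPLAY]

      ▼1234567890123    
  Bass·██··█········    
  Clap·█·███··███···    
 HiHat██····█·█·····    
  Kick█████······█··    
 Snare····██··██···█    
   Tom█·██·█···█·███    
                        
                        
                        
                        
                        
                        


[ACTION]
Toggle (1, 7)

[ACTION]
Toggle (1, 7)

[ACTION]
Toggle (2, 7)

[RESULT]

      ▼1234567890123    
  Bass·██··█········    
  Clap·█·███··███···    
 HiHat██····███·····    
  Kick█████······█··    
 Snare····██··██···█    
   Tom█·██·█···█·███    
                        
                        
                        
                        
                        
                        


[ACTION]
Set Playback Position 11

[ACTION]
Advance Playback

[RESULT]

      012345678901▼3    
  Bass·██··█········    
  Clap·█·███··███···    
 HiHat██····███·····    
  Kick█████······█··    
 Snare····██··██···█    
   Tom█·██·█···█·███    
                        
                        
                        
                        
                        
                        


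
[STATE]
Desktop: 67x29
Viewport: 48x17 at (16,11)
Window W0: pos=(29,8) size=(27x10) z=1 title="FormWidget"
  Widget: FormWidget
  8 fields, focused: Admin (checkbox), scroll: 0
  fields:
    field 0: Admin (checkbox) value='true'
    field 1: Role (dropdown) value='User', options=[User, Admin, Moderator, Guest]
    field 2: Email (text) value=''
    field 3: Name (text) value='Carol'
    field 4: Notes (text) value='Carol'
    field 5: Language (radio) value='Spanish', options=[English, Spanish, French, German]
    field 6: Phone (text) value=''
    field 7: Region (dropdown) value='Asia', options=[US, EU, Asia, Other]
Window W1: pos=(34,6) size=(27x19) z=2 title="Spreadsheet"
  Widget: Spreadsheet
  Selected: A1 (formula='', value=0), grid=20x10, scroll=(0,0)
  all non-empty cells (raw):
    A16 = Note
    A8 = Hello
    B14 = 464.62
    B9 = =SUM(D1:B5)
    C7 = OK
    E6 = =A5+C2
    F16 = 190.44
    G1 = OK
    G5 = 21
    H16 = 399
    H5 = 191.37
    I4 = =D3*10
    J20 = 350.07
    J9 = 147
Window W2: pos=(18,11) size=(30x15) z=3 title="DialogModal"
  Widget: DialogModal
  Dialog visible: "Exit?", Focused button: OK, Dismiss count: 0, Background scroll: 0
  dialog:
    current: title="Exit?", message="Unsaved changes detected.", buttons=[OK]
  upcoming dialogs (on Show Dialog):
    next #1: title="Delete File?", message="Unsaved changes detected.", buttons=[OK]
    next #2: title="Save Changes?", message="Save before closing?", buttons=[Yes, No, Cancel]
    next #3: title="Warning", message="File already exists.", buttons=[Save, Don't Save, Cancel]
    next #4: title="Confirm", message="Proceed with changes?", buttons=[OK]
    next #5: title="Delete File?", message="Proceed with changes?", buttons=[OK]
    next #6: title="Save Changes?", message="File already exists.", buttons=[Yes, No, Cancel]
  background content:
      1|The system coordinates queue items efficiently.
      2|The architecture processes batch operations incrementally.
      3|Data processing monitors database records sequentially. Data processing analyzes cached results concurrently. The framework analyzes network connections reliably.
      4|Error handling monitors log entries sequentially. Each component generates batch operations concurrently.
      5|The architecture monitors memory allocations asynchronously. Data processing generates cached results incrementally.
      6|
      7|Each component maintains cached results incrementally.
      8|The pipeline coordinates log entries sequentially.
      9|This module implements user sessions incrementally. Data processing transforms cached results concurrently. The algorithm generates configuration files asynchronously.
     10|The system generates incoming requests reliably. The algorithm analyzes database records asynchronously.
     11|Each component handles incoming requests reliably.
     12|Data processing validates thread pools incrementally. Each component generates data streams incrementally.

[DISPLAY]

  ┏━━━━━━━━━━━━━━━━━━━━━━━━━━━━┓------------┃   
  ┃ DialogModal                ┃      0     ┃   
  ┠────────────────────────────┨      0     ┃   
  ┃The system coordinates queue┃      0     ┃   
  ┃The architecture processes b┃      0     ┃   
  ┃Data processing monitors dat┃      0     ┃   
  ┃Er┌──────────────────────┐g ┃      0     ┃   
  ┃Th│        Exit?         │me┃      0OK   ┃   
  ┃  │Unsaved changes detect│  ┃      0     ┃   
  ┃Ea│         [OK]         │ac┃      0     ┃   
  ┃Th└──────────────────────┘og┃      0     ┃   
  ┃This module implements user ┃      0     ┃   
  ┃The system generates incomin┃      0     ┃   
  ┃Each component handles incom┃━━━━━━━━━━━━┛   
  ┗━━━━━━━━━━━━━━━━━━━━━━━━━━━━┛                
                                                
                                                


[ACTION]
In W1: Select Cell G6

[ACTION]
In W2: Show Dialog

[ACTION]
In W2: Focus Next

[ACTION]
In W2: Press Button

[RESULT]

  ┏━━━━━━━━━━━━━━━━━━━━━━━━━━━━┓------------┃   
  ┃ DialogModal                ┃      0     ┃   
  ┠────────────────────────────┨      0     ┃   
  ┃The system coordinates queue┃      0     ┃   
  ┃The architecture processes b┃      0     ┃   
  ┃Data processing monitors dat┃      0     ┃   
  ┃Error handling monitors log ┃      0     ┃   
  ┃The architecture monitors me┃      0OK   ┃   
  ┃                            ┃      0     ┃   
  ┃Each component maintains cac┃      0     ┃   
  ┃The pipeline coordinates log┃      0     ┃   
  ┃This module implements user ┃      0     ┃   
  ┃The system generates incomin┃      0     ┃   
  ┃Each component handles incom┃━━━━━━━━━━━━┛   
  ┗━━━━━━━━━━━━━━━━━━━━━━━━━━━━┛                
                                                
                                                


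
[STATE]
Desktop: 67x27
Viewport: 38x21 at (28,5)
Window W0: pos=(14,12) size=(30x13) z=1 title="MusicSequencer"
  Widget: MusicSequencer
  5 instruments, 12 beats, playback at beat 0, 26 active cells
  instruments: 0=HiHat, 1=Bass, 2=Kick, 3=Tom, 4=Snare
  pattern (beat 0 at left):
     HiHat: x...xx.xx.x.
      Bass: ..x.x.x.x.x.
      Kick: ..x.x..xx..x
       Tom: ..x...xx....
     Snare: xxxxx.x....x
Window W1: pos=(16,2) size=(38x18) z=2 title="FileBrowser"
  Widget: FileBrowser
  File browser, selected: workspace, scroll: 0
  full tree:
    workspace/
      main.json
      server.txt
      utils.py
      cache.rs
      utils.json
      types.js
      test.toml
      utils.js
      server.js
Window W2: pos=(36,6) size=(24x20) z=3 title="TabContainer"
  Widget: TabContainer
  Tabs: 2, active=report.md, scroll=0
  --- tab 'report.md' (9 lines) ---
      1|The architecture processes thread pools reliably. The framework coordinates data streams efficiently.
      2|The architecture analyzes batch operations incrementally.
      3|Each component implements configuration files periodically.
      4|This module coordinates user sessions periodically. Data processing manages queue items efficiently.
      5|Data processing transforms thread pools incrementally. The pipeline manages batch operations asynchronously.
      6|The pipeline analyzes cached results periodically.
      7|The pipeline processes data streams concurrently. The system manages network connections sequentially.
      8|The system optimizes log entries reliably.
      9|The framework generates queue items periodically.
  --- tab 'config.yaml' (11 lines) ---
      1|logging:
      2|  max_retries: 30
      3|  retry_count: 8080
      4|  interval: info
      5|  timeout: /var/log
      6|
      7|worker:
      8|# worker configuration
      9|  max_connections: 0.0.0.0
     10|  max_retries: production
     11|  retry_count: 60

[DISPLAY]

pace/                    ┃            
on      ┏━━━━━━━━━━━━━━━━━━━━━━┓      
txt     ┃ TabContainer         ┃      
y       ┠──────────────────────┨      
s       ┃[report.md]│ config.ya┃      
son     ┃──────────────────────┃      
s       ┃The architecture proce┃      
ml      ┃The architecture analy┃      
s       ┃Each component impleme┃      
js      ┃This module coordinate┃      
        ┃Data processing transf┃      
        ┃The pipeline analyzes ┃      
        ┃The pipeline processes┃      
        ┃The system optimizes l┃      
━━━━━━━━┃The framework generate┃      
····█   ┃                      ┃      
        ┃                      ┃      
        ┃                      ┃      
        ┃                      ┃      
━━━━━━━━┃                      ┃      
        ┗━━━━━━━━━━━━━━━━━━━━━━┛      


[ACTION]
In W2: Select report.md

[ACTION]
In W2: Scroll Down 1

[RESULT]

pace/                    ┃            
on      ┏━━━━━━━━━━━━━━━━━━━━━━┓      
txt     ┃ TabContainer         ┃      
y       ┠──────────────────────┨      
s       ┃[report.md]│ config.ya┃      
son     ┃──────────────────────┃      
s       ┃The architecture analy┃      
ml      ┃Each component impleme┃      
s       ┃This module coordinate┃      
js      ┃Data processing transf┃      
        ┃The pipeline analyzes ┃      
        ┃The pipeline processes┃      
        ┃The system optimizes l┃      
        ┃The framework generate┃      
━━━━━━━━┃                      ┃      
····█   ┃                      ┃      
        ┃                      ┃      
        ┃                      ┃      
        ┃                      ┃      
━━━━━━━━┃                      ┃      
        ┗━━━━━━━━━━━━━━━━━━━━━━┛      


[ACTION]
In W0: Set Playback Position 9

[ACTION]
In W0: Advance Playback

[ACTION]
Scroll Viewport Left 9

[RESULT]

[-] workspace/                    ┃   
  main.json      ┏━━━━━━━━━━━━━━━━━━━━
  server.txt     ┃ TabContainer       
  utils.py       ┠────────────────────
  cache.rs       ┃[report.md]│ config.
  utils.json     ┃────────────────────
  types.js       ┃The architecture ana
  test.toml      ┃Each component imple
  utils.js       ┃This module coordina
  server.js      ┃Data processing tran
                 ┃The pipeline analyze
                 ┃The pipeline process
                 ┃The system optimizes
                 ┃The framework genera
━━━━━━━━━━━━━━━━━┃                    
re█████·█····█   ┃                    
                 ┃                    
                 ┃                    
                 ┃                    
━━━━━━━━━━━━━━━━━┃                    
                 ┗━━━━━━━━━━━━━━━━━━━━


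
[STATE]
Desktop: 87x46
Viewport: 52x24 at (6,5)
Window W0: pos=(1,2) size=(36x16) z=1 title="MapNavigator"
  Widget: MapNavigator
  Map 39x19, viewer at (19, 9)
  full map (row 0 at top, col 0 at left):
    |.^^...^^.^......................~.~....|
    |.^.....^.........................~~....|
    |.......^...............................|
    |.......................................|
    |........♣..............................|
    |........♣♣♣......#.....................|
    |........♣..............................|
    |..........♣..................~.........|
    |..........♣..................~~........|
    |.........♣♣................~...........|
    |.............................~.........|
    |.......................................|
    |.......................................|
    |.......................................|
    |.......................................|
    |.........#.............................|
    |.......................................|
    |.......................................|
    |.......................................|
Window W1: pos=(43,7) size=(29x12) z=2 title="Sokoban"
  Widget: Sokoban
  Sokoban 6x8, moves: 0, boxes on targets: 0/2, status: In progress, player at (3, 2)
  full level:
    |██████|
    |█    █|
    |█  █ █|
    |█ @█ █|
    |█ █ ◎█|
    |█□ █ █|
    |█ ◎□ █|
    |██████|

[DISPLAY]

..............................┃                     
..♣...........................┃                     
..♣♣♣......#..................┃      ┏━━━━━━━━━━━━━━
..♣...........................┃      ┃ Sokoban      
....♣..................~......┃      ┠──────────────
....♣..................~~.....┃      ┃██████        
...♣♣........@.......~........┃      ┃█    █        
.......................~......┃      ┃█  █ █        
..............................┃      ┃█ @█ █        
..............................┃      ┃█ █ ◎█        
..............................┃      ┃█□ █ █        
..............................┃      ┃█ ◎□ █        
━━━━━━━━━━━━━━━━━━━━━━━━━━━━━━┛      ┃██████        
                                     ┗━━━━━━━━━━━━━━
                                                    
                                                    
                                                    
                                                    
                                                    
                                                    
                                                    
                                                    
                                                    
                                                    


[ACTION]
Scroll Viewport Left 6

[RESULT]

 ┃..................................┃               
 ┃......♣...........................┃               
 ┃......♣♣♣......#..................┃      ┏━━━━━━━━
 ┃......♣...........................┃      ┃ Sokoban
 ┃........♣..................~......┃      ┠────────
 ┃........♣..................~~.....┃      ┃██████  
 ┃.......♣♣........@.......~........┃      ┃█    █  
 ┃...........................~......┃      ┃█  █ █  
 ┃..................................┃      ┃█ @█ █  
 ┃..................................┃      ┃█ █ ◎█  
 ┃..................................┃      ┃█□ █ █  
 ┃..................................┃      ┃█ ◎□ █  
 ┗━━━━━━━━━━━━━━━━━━━━━━━━━━━━━━━━━━┛      ┃██████  
                                           ┗━━━━━━━━
                                                    
                                                    
                                                    
                                                    
                                                    
                                                    
                                                    
                                                    
                                                    
                                                    


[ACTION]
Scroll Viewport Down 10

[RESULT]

 ┃..................................┃      ┃█□ █ █  
 ┃..................................┃      ┃█ ◎□ █  
 ┗━━━━━━━━━━━━━━━━━━━━━━━━━━━━━━━━━━┛      ┃██████  
                                           ┗━━━━━━━━
                                                    
                                                    
                                                    
                                                    
                                                    
                                                    
                                                    
                                                    
                                                    
                                                    
                                                    
                                                    
                                                    
                                                    
                                                    
                                                    
                                                    
                                                    
                                                    
                                                    


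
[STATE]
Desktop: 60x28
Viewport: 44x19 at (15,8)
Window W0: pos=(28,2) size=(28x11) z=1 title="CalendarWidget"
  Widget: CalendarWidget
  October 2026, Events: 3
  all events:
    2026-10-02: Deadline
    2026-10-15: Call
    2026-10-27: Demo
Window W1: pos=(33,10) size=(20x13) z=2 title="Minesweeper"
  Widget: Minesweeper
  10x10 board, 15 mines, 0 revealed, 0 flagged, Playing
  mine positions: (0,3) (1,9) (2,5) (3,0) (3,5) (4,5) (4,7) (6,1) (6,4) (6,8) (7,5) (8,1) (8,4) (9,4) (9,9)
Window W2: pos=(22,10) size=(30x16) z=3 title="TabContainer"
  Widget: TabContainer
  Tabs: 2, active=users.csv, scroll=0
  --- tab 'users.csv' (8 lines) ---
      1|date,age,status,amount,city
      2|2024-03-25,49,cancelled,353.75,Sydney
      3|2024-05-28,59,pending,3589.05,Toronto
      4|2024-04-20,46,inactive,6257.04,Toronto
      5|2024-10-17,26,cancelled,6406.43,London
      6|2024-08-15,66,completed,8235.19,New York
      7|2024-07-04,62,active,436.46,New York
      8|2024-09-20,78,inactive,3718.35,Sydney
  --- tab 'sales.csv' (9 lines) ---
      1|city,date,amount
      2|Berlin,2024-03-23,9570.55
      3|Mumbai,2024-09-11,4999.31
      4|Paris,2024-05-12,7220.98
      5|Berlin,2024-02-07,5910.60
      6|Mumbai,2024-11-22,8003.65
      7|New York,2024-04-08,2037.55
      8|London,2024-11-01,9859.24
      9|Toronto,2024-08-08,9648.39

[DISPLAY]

             ┃ 5  6  7  8  9 10 11      ┃   
             ┃12 13 14 15* 16 17 18     ┃   
       ┏━━━━━━━━━━━━━━━━━━━━━━━━━━━━┓┓  ┃   
       ┃ TabContainer               ┃┃  ┃   
       ┠────────────────────────────┨┨━━┛   
       ┃[users.csv]│ sales.csv      ┃┃      
       ┃────────────────────────────┃┃      
       ┃date,age,status,amount,city ┃┃      
       ┃2024-03-25,49,cancelled,353.┃┃      
       ┃2024-05-28,59,pending,3589.0┃┃      
       ┃2024-04-20,46,inactive,6257.┃┃      
       ┃2024-10-17,26,cancelled,6406┃┃      
       ┃2024-08-15,66,completed,8235┃┃      
       ┃2024-07-04,62,active,436.46,┃┃      
       ┃2024-09-20,78,inactive,3718.┃┛      
       ┃                            ┃       
       ┃                            ┃       
       ┗━━━━━━━━━━━━━━━━━━━━━━━━━━━━┛       
                                            


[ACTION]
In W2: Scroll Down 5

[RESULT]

             ┃ 5  6  7  8  9 10 11      ┃   
             ┃12 13 14 15* 16 17 18     ┃   
       ┏━━━━━━━━━━━━━━━━━━━━━━━━━━━━┓┓  ┃   
       ┃ TabContainer               ┃┃  ┃   
       ┠────────────────────────────┨┨━━┛   
       ┃[users.csv]│ sales.csv      ┃┃      
       ┃────────────────────────────┃┃      
       ┃2024-08-15,66,completed,8235┃┃      
       ┃2024-07-04,62,active,436.46,┃┃      
       ┃2024-09-20,78,inactive,3718.┃┃      
       ┃                            ┃┃      
       ┃                            ┃┃      
       ┃                            ┃┃      
       ┃                            ┃┃      
       ┃                            ┃┛      
       ┃                            ┃       
       ┃                            ┃       
       ┗━━━━━━━━━━━━━━━━━━━━━━━━━━━━┛       
                                            


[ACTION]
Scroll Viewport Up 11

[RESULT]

                                            
                                            
             ┏━━━━━━━━━━━━━━━━━━━━━━━━━━┓   
             ┃ CalendarWidget           ┃   
             ┠──────────────────────────┨   
             ┃       October 2026       ┃   
             ┃Mo Tu We Th Fr Sa Su      ┃   
             ┃          1  2*  3  4     ┃   
             ┃ 5  6  7  8  9 10 11      ┃   
             ┃12 13 14 15* 16 17 18     ┃   
       ┏━━━━━━━━━━━━━━━━━━━━━━━━━━━━┓┓  ┃   
       ┃ TabContainer               ┃┃  ┃   
       ┠────────────────────────────┨┨━━┛   
       ┃[users.csv]│ sales.csv      ┃┃      
       ┃────────────────────────────┃┃      
       ┃2024-08-15,66,completed,8235┃┃      
       ┃2024-07-04,62,active,436.46,┃┃      
       ┃2024-09-20,78,inactive,3718.┃┃      
       ┃                            ┃┃      


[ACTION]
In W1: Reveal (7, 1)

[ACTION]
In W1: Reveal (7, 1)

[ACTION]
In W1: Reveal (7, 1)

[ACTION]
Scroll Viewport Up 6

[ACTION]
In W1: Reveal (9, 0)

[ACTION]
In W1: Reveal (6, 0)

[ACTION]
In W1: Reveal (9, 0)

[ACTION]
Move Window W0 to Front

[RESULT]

                                            
                                            
             ┏━━━━━━━━━━━━━━━━━━━━━━━━━━┓   
             ┃ CalendarWidget           ┃   
             ┠──────────────────────────┨   
             ┃       October 2026       ┃   
             ┃Mo Tu We Th Fr Sa Su      ┃   
             ┃          1  2*  3  4     ┃   
             ┃ 5  6  7  8  9 10 11      ┃   
             ┃12 13 14 15* 16 17 18     ┃   
       ┏━━━━━┃19 20 21 22 23 24 25      ┃   
       ┃ TabC┃26 27* 28 29 30 31        ┃   
       ┠─────┗━━━━━━━━━━━━━━━━━━━━━━━━━━┛   
       ┃[users.csv]│ sales.csv      ┃┃      
       ┃────────────────────────────┃┃      
       ┃2024-08-15,66,completed,8235┃┃      
       ┃2024-07-04,62,active,436.46,┃┃      
       ┃2024-09-20,78,inactive,3718.┃┃      
       ┃                            ┃┃      
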